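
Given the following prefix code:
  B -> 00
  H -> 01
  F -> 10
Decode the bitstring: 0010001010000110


Decoding step by step:
Bits 00 -> B
Bits 10 -> F
Bits 00 -> B
Bits 10 -> F
Bits 10 -> F
Bits 00 -> B
Bits 01 -> H
Bits 10 -> F


Decoded message: BFBFFBHF


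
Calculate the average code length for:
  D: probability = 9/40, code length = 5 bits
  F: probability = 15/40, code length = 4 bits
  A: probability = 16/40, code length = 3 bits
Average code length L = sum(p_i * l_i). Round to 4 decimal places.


Weighted contributions p_i * l_i:
  D: (9/40) * 5 = 45/40
  F: (15/40) * 4 = 60/40
  A: (16/40) * 3 = 48/40
Sum = (45 + 60 + 48)/40 = 153/40

L = 153/40 = 3.8250 bits/symbol


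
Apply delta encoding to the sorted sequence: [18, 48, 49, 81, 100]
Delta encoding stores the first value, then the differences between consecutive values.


First value: 18
Deltas:
  48 - 18 = 30
  49 - 48 = 1
  81 - 49 = 32
  100 - 81 = 19


Delta encoded: [18, 30, 1, 32, 19]


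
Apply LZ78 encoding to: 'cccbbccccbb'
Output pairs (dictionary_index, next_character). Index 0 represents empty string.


LZ78 encoding steps:
Dictionary: {0: ''}
Step 1: w='' (idx 0), next='c' -> output (0, 'c'), add 'c' as idx 1
Step 2: w='c' (idx 1), next='c' -> output (1, 'c'), add 'cc' as idx 2
Step 3: w='' (idx 0), next='b' -> output (0, 'b'), add 'b' as idx 3
Step 4: w='b' (idx 3), next='c' -> output (3, 'c'), add 'bc' as idx 4
Step 5: w='cc' (idx 2), next='c' -> output (2, 'c'), add 'ccc' as idx 5
Step 6: w='b' (idx 3), next='b' -> output (3, 'b'), add 'bb' as idx 6


Encoded: [(0, 'c'), (1, 'c'), (0, 'b'), (3, 'c'), (2, 'c'), (3, 'b')]


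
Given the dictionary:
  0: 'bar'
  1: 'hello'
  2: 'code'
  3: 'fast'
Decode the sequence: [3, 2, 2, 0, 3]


Look up each index in the dictionary:
  3 -> 'fast'
  2 -> 'code'
  2 -> 'code'
  0 -> 'bar'
  3 -> 'fast'

Decoded: "fast code code bar fast"


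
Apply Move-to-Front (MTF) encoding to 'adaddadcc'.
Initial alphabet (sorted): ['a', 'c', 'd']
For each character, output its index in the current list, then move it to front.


MTF encoding:
'a': index 0 in ['a', 'c', 'd'] -> ['a', 'c', 'd']
'd': index 2 in ['a', 'c', 'd'] -> ['d', 'a', 'c']
'a': index 1 in ['d', 'a', 'c'] -> ['a', 'd', 'c']
'd': index 1 in ['a', 'd', 'c'] -> ['d', 'a', 'c']
'd': index 0 in ['d', 'a', 'c'] -> ['d', 'a', 'c']
'a': index 1 in ['d', 'a', 'c'] -> ['a', 'd', 'c']
'd': index 1 in ['a', 'd', 'c'] -> ['d', 'a', 'c']
'c': index 2 in ['d', 'a', 'c'] -> ['c', 'd', 'a']
'c': index 0 in ['c', 'd', 'a'] -> ['c', 'd', 'a']


Output: [0, 2, 1, 1, 0, 1, 1, 2, 0]


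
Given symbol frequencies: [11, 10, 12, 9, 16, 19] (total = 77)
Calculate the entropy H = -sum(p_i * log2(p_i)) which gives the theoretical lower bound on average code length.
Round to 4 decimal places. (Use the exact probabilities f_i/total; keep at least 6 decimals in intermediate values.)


Per-symbol terms -p_i * log2(p_i) with p_i = f_i/77:
  p = 11/77 = 0.142857: log2(p) = -2.807355, -p*log2(p) = 0.401051
  p = 10/77 = 0.129870: log2(p) = -2.944858, -p*log2(p) = 0.382449
  p = 12/77 = 0.155844: log2(p) = -2.681824, -p*log2(p) = 0.417947
  p = 9/77 = 0.116883: log2(p) = -3.096862, -p*log2(p) = 0.361971
  p = 16/77 = 0.207792: log2(p) = -2.266787, -p*log2(p) = 0.471021
  p = 19/77 = 0.246753: log2(p) = -2.018859, -p*log2(p) = 0.498160
H = 0.401051 + 0.382449 + 0.417947 + 0.361971 + 0.471021 + 0.498160 = 2.532599

H = 2.5326 bits/symbol


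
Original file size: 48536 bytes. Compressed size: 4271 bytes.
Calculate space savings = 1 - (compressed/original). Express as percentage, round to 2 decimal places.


ratio = compressed/original = 4271/48536 = 0.087997
savings = 1 - ratio = 1 - 0.087997 = 0.912003
as a percentage: 0.912003 * 100 = 91.2%

Space savings = 1 - 4271/48536 = 91.2%


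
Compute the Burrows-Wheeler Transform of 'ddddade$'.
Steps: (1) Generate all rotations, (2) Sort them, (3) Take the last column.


Rotations (sorted):
  0: $ddddade -> last char: e
  1: ade$dddd -> last char: d
  2: dade$ddd -> last char: d
  3: ddade$dd -> last char: d
  4: dddade$d -> last char: d
  5: ddddade$ -> last char: $
  6: de$dddda -> last char: a
  7: e$ddddad -> last char: d


BWT = edddd$ad


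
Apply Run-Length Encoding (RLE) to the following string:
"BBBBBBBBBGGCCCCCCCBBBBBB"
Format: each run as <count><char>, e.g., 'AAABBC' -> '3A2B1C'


Scanning runs left to right:
  i=0: run of 'B' x 9 -> '9B'
  i=9: run of 'G' x 2 -> '2G'
  i=11: run of 'C' x 7 -> '7C'
  i=18: run of 'B' x 6 -> '6B'

RLE = 9B2G7C6B


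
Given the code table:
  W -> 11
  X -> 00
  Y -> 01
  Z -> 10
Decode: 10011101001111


Decoding:
10 -> Z
01 -> Y
11 -> W
01 -> Y
00 -> X
11 -> W
11 -> W


Result: ZYWYXWW


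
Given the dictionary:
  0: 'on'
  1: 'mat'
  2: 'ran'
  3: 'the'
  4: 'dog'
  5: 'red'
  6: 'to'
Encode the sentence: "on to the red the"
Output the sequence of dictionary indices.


Look up each word in the dictionary:
  'on' -> 0
  'to' -> 6
  'the' -> 3
  'red' -> 5
  'the' -> 3

Encoded: [0, 6, 3, 5, 3]


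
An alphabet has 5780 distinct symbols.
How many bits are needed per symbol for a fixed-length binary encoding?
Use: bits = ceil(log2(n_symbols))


log2(5780) = 12.4969
Bracket: 2^12 = 4096 < 5780 <= 2^13 = 8192
So ceil(log2(5780)) = 13

bits = ceil(log2(5780)) = ceil(12.4969) = 13 bits


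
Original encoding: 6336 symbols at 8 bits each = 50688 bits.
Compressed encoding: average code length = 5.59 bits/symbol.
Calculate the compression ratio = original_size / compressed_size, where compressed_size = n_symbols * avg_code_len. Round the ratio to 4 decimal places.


original_size = n_symbols * orig_bits = 6336 * 8 = 50688 bits
compressed_size = n_symbols * avg_code_len = 6336 * 5.59 = 35418.24 bits
ratio = original_size / compressed_size = 50688 / 35418.24 = 1.4311

Compression ratio = 1.4311


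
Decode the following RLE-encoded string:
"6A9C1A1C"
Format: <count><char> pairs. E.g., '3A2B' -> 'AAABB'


Expanding each <count><char> pair:
  6A -> 'AAAAAA'
  9C -> 'CCCCCCCCC'
  1A -> 'A'
  1C -> 'C'

Decoded = AAAAAACCCCCCCCCAC


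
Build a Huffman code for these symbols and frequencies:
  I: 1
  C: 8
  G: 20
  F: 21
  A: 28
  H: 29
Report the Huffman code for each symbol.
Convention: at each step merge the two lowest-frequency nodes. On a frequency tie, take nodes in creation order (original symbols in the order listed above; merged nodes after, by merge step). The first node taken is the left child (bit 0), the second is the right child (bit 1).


Huffman tree construction:
Step 1: Merge I(1) + C(8) = 9
Step 2: Merge (I+C)(9) + G(20) = 29
Step 3: Merge F(21) + A(28) = 49
Step 4: Merge H(29) + ((I+C)+G)(29) = 58
Step 5: Merge (F+A)(49) + (H+((I+C)+G))(58) = 107
Read each symbol's code off the tree from the root (left child = 0, right child = 1).

Codes:
  I: 1100 (length 4)
  C: 1101 (length 4)
  G: 111 (length 3)
  F: 00 (length 2)
  A: 01 (length 2)
  H: 10 (length 2)
Average code length: 252/107 = 2.3551 bits/symbol


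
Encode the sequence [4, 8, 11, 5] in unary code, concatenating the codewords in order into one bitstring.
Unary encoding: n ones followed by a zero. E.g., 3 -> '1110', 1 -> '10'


Encode each number as n ones followed by a terminating 0:
  4 -> 11110 (5 bits)
  8 -> 111111110 (9 bits)
  11 -> 111111111110 (12 bits)
  5 -> 111110 (6 bits)
Total length = 5 + 9 + 12 + 6 = 32 bits.

Unary([4, 8, 11, 5]) = 11110111111110111111111110111110 (32 bits)


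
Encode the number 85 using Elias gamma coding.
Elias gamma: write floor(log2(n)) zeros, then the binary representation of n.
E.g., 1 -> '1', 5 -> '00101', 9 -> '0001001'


num_bits = floor(log2(85)) + 1 = 7
leading_zeros = num_bits - 1 = 6
binary(85) = 1010101

Elias gamma(85) = '000000' + '1010101' = 0000001010101 (13 bits)


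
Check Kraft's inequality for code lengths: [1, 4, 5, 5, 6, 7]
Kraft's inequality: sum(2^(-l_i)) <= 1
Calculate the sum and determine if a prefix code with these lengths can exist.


Sum = 2^(-1) + 2^(-4) + 2^(-5) + 2^(-5) + 2^(-6) + 2^(-7)
    = 0.5 + 0.0625 + 0.03125 + 0.03125 + 0.015625 + 0.0078125
    = 83/128 = 0.6484375
Since 0.6484375 <= 1, Kraft's inequality IS satisfied.
A prefix code with these lengths CAN exist.

Kraft sum = 0.6484375. Satisfied.


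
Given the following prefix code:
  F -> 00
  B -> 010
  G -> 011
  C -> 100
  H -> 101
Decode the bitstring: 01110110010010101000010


Decoding step by step:
Bits 011 -> G
Bits 101 -> H
Bits 100 -> C
Bits 100 -> C
Bits 101 -> H
Bits 010 -> B
Bits 00 -> F
Bits 010 -> B


Decoded message: GHCCHBFB


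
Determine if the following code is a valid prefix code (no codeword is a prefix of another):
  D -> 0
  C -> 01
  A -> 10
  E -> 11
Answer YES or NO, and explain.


Checking each pair (does one codeword prefix another?):
  D='0' vs C='01': prefix -- VIOLATION

NO -- this is NOT a valid prefix code. D (0) is a prefix of C (01).


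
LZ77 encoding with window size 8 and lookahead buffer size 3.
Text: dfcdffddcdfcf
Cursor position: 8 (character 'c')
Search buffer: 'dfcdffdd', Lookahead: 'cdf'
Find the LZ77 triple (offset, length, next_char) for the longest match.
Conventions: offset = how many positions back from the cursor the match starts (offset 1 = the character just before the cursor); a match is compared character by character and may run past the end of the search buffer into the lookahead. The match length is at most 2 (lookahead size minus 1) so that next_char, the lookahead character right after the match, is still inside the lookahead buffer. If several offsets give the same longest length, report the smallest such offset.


Try each offset into the search buffer:
  offset=1 (pos 7, char 'd'): match length 0
  offset=2 (pos 6, char 'd'): match length 0
  offset=3 (pos 5, char 'f'): match length 0
  offset=4 (pos 4, char 'f'): match length 0
  offset=5 (pos 3, char 'd'): match length 0
  offset=6 (pos 2, char 'c'): match length 2
  offset=7 (pos 1, char 'f'): match length 0
  offset=8 (pos 0, char 'd'): match length 0
Longest match has length 2 at offset 6.
next_char = character at position 8 + 2 = 10 -> 'f'

Best match: offset=6, length=2 (matching 'cd' starting at position 2)
LZ77 triple: (6, 2, 'f')


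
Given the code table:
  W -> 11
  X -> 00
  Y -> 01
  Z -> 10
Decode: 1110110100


Decoding:
11 -> W
10 -> Z
11 -> W
01 -> Y
00 -> X


Result: WZWYX


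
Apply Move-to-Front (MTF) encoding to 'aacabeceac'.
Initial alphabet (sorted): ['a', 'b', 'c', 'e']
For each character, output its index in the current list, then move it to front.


MTF encoding:
'a': index 0 in ['a', 'b', 'c', 'e'] -> ['a', 'b', 'c', 'e']
'a': index 0 in ['a', 'b', 'c', 'e'] -> ['a', 'b', 'c', 'e']
'c': index 2 in ['a', 'b', 'c', 'e'] -> ['c', 'a', 'b', 'e']
'a': index 1 in ['c', 'a', 'b', 'e'] -> ['a', 'c', 'b', 'e']
'b': index 2 in ['a', 'c', 'b', 'e'] -> ['b', 'a', 'c', 'e']
'e': index 3 in ['b', 'a', 'c', 'e'] -> ['e', 'b', 'a', 'c']
'c': index 3 in ['e', 'b', 'a', 'c'] -> ['c', 'e', 'b', 'a']
'e': index 1 in ['c', 'e', 'b', 'a'] -> ['e', 'c', 'b', 'a']
'a': index 3 in ['e', 'c', 'b', 'a'] -> ['a', 'e', 'c', 'b']
'c': index 2 in ['a', 'e', 'c', 'b'] -> ['c', 'a', 'e', 'b']


Output: [0, 0, 2, 1, 2, 3, 3, 1, 3, 2]


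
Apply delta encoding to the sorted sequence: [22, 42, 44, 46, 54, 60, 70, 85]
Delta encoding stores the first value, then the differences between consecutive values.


First value: 22
Deltas:
  42 - 22 = 20
  44 - 42 = 2
  46 - 44 = 2
  54 - 46 = 8
  60 - 54 = 6
  70 - 60 = 10
  85 - 70 = 15


Delta encoded: [22, 20, 2, 2, 8, 6, 10, 15]


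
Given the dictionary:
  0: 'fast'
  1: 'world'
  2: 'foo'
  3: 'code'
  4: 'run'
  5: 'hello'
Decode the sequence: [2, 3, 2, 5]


Look up each index in the dictionary:
  2 -> 'foo'
  3 -> 'code'
  2 -> 'foo'
  5 -> 'hello'

Decoded: "foo code foo hello"


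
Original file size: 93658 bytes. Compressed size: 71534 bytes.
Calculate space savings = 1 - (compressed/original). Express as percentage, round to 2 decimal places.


ratio = compressed/original = 71534/93658 = 0.763779
savings = 1 - ratio = 1 - 0.763779 = 0.236221
as a percentage: 0.236221 * 100 = 23.62%

Space savings = 1 - 71534/93658 = 23.62%


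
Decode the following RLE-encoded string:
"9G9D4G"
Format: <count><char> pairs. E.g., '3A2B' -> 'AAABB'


Expanding each <count><char> pair:
  9G -> 'GGGGGGGGG'
  9D -> 'DDDDDDDDD'
  4G -> 'GGGG'

Decoded = GGGGGGGGGDDDDDDDDDGGGG


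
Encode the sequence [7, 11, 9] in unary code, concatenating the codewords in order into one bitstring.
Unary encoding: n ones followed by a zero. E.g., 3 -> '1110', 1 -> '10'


Encode each number as n ones followed by a terminating 0:
  7 -> 11111110 (8 bits)
  11 -> 111111111110 (12 bits)
  9 -> 1111111110 (10 bits)
Total length = 8 + 12 + 10 = 30 bits.

Unary([7, 11, 9]) = 111111101111111111101111111110 (30 bits)


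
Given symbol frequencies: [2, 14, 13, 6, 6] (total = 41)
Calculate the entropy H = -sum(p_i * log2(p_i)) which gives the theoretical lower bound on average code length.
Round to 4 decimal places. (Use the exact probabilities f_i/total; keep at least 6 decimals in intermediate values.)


Per-symbol terms -p_i * log2(p_i) with p_i = f_i/41:
  p = 2/41 = 0.048780: log2(p) = -4.357552, -p*log2(p) = 0.212564
  p = 14/41 = 0.341463: log2(p) = -1.550197, -p*log2(p) = 0.529336
  p = 13/41 = 0.317073: log2(p) = -1.657112, -p*log2(p) = 0.525426
  p = 6/41 = 0.146341: log2(p) = -2.772590, -p*log2(p) = 0.405745
  p = 6/41 = 0.146341: log2(p) = -2.772590, -p*log2(p) = 0.405745
H = 0.212564 + 0.529336 + 0.525426 + 0.405745 + 0.405745 = 2.078816

H = 2.0788 bits/symbol


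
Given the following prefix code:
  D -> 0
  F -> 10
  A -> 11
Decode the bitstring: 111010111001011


Decoding step by step:
Bits 11 -> A
Bits 10 -> F
Bits 10 -> F
Bits 11 -> A
Bits 10 -> F
Bits 0 -> D
Bits 10 -> F
Bits 11 -> A


Decoded message: AFFAFDFA


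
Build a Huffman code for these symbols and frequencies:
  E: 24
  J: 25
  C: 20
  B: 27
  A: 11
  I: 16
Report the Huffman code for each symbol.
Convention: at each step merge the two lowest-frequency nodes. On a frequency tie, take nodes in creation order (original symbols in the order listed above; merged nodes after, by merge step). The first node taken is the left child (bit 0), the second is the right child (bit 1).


Huffman tree construction:
Step 1: Merge A(11) + I(16) = 27
Step 2: Merge C(20) + E(24) = 44
Step 3: Merge J(25) + B(27) = 52
Step 4: Merge (A+I)(27) + (C+E)(44) = 71
Step 5: Merge (J+B)(52) + ((A+I)+(C+E))(71) = 123
Read each symbol's code off the tree from the root (left child = 0, right child = 1).

Codes:
  E: 111 (length 3)
  J: 00 (length 2)
  C: 110 (length 3)
  B: 01 (length 2)
  A: 100 (length 3)
  I: 101 (length 3)
Average code length: 317/123 = 2.5772 bits/symbol


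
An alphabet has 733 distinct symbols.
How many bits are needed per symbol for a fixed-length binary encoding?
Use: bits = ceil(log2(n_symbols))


log2(733) = 9.5177
Bracket: 2^9 = 512 < 733 <= 2^10 = 1024
So ceil(log2(733)) = 10

bits = ceil(log2(733)) = ceil(9.5177) = 10 bits


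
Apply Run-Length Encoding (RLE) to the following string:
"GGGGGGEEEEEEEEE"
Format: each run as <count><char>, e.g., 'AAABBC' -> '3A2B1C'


Scanning runs left to right:
  i=0: run of 'G' x 6 -> '6G'
  i=6: run of 'E' x 9 -> '9E'

RLE = 6G9E


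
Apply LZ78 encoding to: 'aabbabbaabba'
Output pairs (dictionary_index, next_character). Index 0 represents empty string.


LZ78 encoding steps:
Dictionary: {0: ''}
Step 1: w='' (idx 0), next='a' -> output (0, 'a'), add 'a' as idx 1
Step 2: w='a' (idx 1), next='b' -> output (1, 'b'), add 'ab' as idx 2
Step 3: w='' (idx 0), next='b' -> output (0, 'b'), add 'b' as idx 3
Step 4: w='ab' (idx 2), next='b' -> output (2, 'b'), add 'abb' as idx 4
Step 5: w='a' (idx 1), next='a' -> output (1, 'a'), add 'aa' as idx 5
Step 6: w='b' (idx 3), next='b' -> output (3, 'b'), add 'bb' as idx 6
Step 7: w='a' (idx 1), end of input -> output (1, '')


Encoded: [(0, 'a'), (1, 'b'), (0, 'b'), (2, 'b'), (1, 'a'), (3, 'b'), (1, '')]


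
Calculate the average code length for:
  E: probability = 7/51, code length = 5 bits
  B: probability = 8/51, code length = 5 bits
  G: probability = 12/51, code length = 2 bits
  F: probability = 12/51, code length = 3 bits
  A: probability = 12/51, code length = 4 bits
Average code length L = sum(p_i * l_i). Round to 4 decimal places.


Weighted contributions p_i * l_i:
  E: (7/51) * 5 = 35/51
  B: (8/51) * 5 = 40/51
  G: (12/51) * 2 = 24/51
  F: (12/51) * 3 = 36/51
  A: (12/51) * 4 = 48/51
Sum = (35 + 40 + 24 + 36 + 48)/51 = 183/51

L = 183/51 = 3.5882 bits/symbol


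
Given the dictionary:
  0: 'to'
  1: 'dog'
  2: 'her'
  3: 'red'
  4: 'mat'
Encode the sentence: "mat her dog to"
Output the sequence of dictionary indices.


Look up each word in the dictionary:
  'mat' -> 4
  'her' -> 2
  'dog' -> 1
  'to' -> 0

Encoded: [4, 2, 1, 0]


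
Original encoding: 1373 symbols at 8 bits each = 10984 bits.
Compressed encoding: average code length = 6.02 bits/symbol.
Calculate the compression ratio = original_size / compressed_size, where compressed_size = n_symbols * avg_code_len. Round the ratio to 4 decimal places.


original_size = n_symbols * orig_bits = 1373 * 8 = 10984 bits
compressed_size = n_symbols * avg_code_len = 1373 * 6.02 = 8265.46 bits
ratio = original_size / compressed_size = 10984 / 8265.46 = 1.3289

Compression ratio = 1.3289


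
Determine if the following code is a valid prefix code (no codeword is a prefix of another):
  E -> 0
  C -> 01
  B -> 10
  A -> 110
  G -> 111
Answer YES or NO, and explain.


Checking each pair (does one codeword prefix another?):
  E='0' vs C='01': prefix -- VIOLATION

NO -- this is NOT a valid prefix code. E (0) is a prefix of C (01).


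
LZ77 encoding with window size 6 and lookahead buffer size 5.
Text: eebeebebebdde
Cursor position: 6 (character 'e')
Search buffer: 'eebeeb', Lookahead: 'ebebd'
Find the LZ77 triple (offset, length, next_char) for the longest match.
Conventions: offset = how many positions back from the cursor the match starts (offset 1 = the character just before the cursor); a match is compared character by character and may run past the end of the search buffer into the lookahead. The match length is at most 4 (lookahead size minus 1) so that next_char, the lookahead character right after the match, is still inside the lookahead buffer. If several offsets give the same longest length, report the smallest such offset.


Try each offset into the search buffer:
  offset=1 (pos 5, char 'b'): match length 0
  offset=2 (pos 4, char 'e'): match length 4
  offset=3 (pos 3, char 'e'): match length 1
  offset=4 (pos 2, char 'b'): match length 0
  offset=5 (pos 1, char 'e'): match length 3
  offset=6 (pos 0, char 'e'): match length 1
Longest match has length 4 at offset 2.
next_char = character at position 6 + 4 = 10 -> 'd'

Best match: offset=2, length=4 (matching 'ebeb' starting at position 4)
LZ77 triple: (2, 4, 'd')


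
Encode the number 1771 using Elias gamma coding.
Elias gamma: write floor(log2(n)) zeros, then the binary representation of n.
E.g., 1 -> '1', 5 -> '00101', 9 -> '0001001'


num_bits = floor(log2(1771)) + 1 = 11
leading_zeros = num_bits - 1 = 10
binary(1771) = 11011101011

Elias gamma(1771) = '0000000000' + '11011101011' = 000000000011011101011 (21 bits)


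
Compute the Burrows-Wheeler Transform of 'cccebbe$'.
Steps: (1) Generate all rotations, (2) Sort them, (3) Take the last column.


Rotations (sorted):
  0: $cccebbe -> last char: e
  1: bbe$ccce -> last char: e
  2: be$ccceb -> last char: b
  3: cccebbe$ -> last char: $
  4: ccebbe$c -> last char: c
  5: cebbe$cc -> last char: c
  6: e$cccebb -> last char: b
  7: ebbe$ccc -> last char: c


BWT = eeb$ccbc


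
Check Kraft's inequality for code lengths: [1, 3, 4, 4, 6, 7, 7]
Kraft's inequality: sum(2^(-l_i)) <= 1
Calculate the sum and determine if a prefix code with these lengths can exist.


Sum = 2^(-1) + 2^(-3) + 2^(-4) + 2^(-4) + 2^(-6) + 2^(-7) + 2^(-7)
    = 0.5 + 0.125 + 0.0625 + 0.0625 + 0.015625 + 0.0078125 + 0.0078125
    = 100/128 = 0.78125
Since 0.78125 <= 1, Kraft's inequality IS satisfied.
A prefix code with these lengths CAN exist.

Kraft sum = 0.78125. Satisfied.


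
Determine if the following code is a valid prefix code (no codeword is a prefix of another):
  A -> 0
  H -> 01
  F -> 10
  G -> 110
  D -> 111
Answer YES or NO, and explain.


Checking each pair (does one codeword prefix another?):
  A='0' vs H='01': prefix -- VIOLATION

NO -- this is NOT a valid prefix code. A (0) is a prefix of H (01).


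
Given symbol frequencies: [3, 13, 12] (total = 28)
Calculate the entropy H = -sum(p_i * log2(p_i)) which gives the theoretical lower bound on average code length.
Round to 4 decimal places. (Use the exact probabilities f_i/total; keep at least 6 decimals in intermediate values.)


Per-symbol terms -p_i * log2(p_i) with p_i = f_i/28:
  p = 3/28 = 0.107143: log2(p) = -3.222392, -p*log2(p) = 0.345256
  p = 13/28 = 0.464286: log2(p) = -1.106915, -p*log2(p) = 0.513925
  p = 12/28 = 0.428571: log2(p) = -1.222392, -p*log2(p) = 0.523882
H = 0.345256 + 0.513925 + 0.523882 = 1.383063

H = 1.3831 bits/symbol


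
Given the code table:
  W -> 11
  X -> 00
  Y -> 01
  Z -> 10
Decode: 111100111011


Decoding:
11 -> W
11 -> W
00 -> X
11 -> W
10 -> Z
11 -> W


Result: WWXWZW


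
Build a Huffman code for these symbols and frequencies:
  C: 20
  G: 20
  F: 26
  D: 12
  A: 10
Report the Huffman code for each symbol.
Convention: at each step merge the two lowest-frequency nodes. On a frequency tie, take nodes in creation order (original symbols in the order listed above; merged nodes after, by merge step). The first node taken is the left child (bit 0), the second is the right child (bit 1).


Huffman tree construction:
Step 1: Merge A(10) + D(12) = 22
Step 2: Merge C(20) + G(20) = 40
Step 3: Merge (A+D)(22) + F(26) = 48
Step 4: Merge (C+G)(40) + ((A+D)+F)(48) = 88
Read each symbol's code off the tree from the root (left child = 0, right child = 1).

Codes:
  C: 00 (length 2)
  G: 01 (length 2)
  F: 11 (length 2)
  D: 101 (length 3)
  A: 100 (length 3)
Average code length: 198/88 = 2.2500 bits/symbol


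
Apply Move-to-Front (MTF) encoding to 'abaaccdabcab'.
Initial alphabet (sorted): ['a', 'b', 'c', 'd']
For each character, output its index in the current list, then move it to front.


MTF encoding:
'a': index 0 in ['a', 'b', 'c', 'd'] -> ['a', 'b', 'c', 'd']
'b': index 1 in ['a', 'b', 'c', 'd'] -> ['b', 'a', 'c', 'd']
'a': index 1 in ['b', 'a', 'c', 'd'] -> ['a', 'b', 'c', 'd']
'a': index 0 in ['a', 'b', 'c', 'd'] -> ['a', 'b', 'c', 'd']
'c': index 2 in ['a', 'b', 'c', 'd'] -> ['c', 'a', 'b', 'd']
'c': index 0 in ['c', 'a', 'b', 'd'] -> ['c', 'a', 'b', 'd']
'd': index 3 in ['c', 'a', 'b', 'd'] -> ['d', 'c', 'a', 'b']
'a': index 2 in ['d', 'c', 'a', 'b'] -> ['a', 'd', 'c', 'b']
'b': index 3 in ['a', 'd', 'c', 'b'] -> ['b', 'a', 'd', 'c']
'c': index 3 in ['b', 'a', 'd', 'c'] -> ['c', 'b', 'a', 'd']
'a': index 2 in ['c', 'b', 'a', 'd'] -> ['a', 'c', 'b', 'd']
'b': index 2 in ['a', 'c', 'b', 'd'] -> ['b', 'a', 'c', 'd']


Output: [0, 1, 1, 0, 2, 0, 3, 2, 3, 3, 2, 2]


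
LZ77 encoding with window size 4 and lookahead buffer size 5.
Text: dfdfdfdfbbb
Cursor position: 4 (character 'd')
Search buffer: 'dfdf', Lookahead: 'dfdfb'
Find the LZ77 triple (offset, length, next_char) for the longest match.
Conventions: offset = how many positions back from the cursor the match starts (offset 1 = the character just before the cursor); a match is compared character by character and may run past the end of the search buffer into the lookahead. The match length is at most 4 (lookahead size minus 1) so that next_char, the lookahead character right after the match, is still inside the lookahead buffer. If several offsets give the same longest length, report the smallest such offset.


Try each offset into the search buffer:
  offset=1 (pos 3, char 'f'): match length 0
  offset=2 (pos 2, char 'd'): match length 4
  offset=3 (pos 1, char 'f'): match length 0
  offset=4 (pos 0, char 'd'): match length 4
Longest match has length 4, found at offsets 2, 4; take the smallest, offset 2.
next_char = character at position 4 + 4 = 8 -> 'b'

Best match: offset=2, length=4 (matching 'dfdf' starting at position 2)
LZ77 triple: (2, 4, 'b')


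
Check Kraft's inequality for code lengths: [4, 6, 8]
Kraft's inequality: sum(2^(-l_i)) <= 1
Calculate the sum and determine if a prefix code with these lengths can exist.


Sum = 2^(-4) + 2^(-6) + 2^(-8)
    = 0.0625 + 0.015625 + 0.00390625
    = 21/256 = 0.08203125
Since 0.08203125 <= 1, Kraft's inequality IS satisfied.
A prefix code with these lengths CAN exist.

Kraft sum = 0.08203125. Satisfied.


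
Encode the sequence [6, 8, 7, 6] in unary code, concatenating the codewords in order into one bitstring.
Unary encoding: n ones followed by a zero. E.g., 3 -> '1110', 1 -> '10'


Encode each number as n ones followed by a terminating 0:
  6 -> 1111110 (7 bits)
  8 -> 111111110 (9 bits)
  7 -> 11111110 (8 bits)
  6 -> 1111110 (7 bits)
Total length = 7 + 9 + 8 + 7 = 31 bits.

Unary([6, 8, 7, 6]) = 1111110111111110111111101111110 (31 bits)


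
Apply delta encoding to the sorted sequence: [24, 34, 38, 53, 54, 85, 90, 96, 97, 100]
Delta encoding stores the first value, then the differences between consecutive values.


First value: 24
Deltas:
  34 - 24 = 10
  38 - 34 = 4
  53 - 38 = 15
  54 - 53 = 1
  85 - 54 = 31
  90 - 85 = 5
  96 - 90 = 6
  97 - 96 = 1
  100 - 97 = 3


Delta encoded: [24, 10, 4, 15, 1, 31, 5, 6, 1, 3]


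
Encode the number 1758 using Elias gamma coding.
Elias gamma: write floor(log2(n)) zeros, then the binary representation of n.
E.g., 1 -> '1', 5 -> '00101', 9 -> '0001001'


num_bits = floor(log2(1758)) + 1 = 11
leading_zeros = num_bits - 1 = 10
binary(1758) = 11011011110

Elias gamma(1758) = '0000000000' + '11011011110' = 000000000011011011110 (21 bits)


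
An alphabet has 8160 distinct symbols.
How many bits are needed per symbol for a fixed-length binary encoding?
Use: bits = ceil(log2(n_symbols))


log2(8160) = 12.9944
Bracket: 2^12 = 4096 < 8160 <= 2^13 = 8192
So ceil(log2(8160)) = 13

bits = ceil(log2(8160)) = ceil(12.9944) = 13 bits


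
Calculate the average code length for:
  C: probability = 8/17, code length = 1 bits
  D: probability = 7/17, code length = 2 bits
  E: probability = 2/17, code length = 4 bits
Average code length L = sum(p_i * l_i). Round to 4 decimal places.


Weighted contributions p_i * l_i:
  C: (8/17) * 1 = 8/17
  D: (7/17) * 2 = 14/17
  E: (2/17) * 4 = 8/17
Sum = (8 + 14 + 8)/17 = 30/17

L = 30/17 = 1.7647 bits/symbol


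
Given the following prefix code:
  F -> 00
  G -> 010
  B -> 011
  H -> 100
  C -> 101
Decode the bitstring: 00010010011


Decoding step by step:
Bits 00 -> F
Bits 010 -> G
Bits 010 -> G
Bits 011 -> B


Decoded message: FGGB


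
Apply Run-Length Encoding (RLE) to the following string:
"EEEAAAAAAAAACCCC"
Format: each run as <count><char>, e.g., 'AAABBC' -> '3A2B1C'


Scanning runs left to right:
  i=0: run of 'E' x 3 -> '3E'
  i=3: run of 'A' x 9 -> '9A'
  i=12: run of 'C' x 4 -> '4C'

RLE = 3E9A4C


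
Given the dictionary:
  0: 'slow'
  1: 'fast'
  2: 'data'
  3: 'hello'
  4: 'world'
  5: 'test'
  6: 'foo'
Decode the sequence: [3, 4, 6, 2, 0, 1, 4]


Look up each index in the dictionary:
  3 -> 'hello'
  4 -> 'world'
  6 -> 'foo'
  2 -> 'data'
  0 -> 'slow'
  1 -> 'fast'
  4 -> 'world'

Decoded: "hello world foo data slow fast world"


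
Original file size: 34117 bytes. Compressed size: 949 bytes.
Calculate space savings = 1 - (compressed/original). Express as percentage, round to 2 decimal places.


ratio = compressed/original = 949/34117 = 0.027816
savings = 1 - ratio = 1 - 0.027816 = 0.972184
as a percentage: 0.972184 * 100 = 97.22%

Space savings = 1 - 949/34117 = 97.22%


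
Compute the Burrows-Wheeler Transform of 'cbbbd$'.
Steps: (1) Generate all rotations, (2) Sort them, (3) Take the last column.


Rotations (sorted):
  0: $cbbbd -> last char: d
  1: bbbd$c -> last char: c
  2: bbd$cb -> last char: b
  3: bd$cbb -> last char: b
  4: cbbbd$ -> last char: $
  5: d$cbbb -> last char: b


BWT = dcbb$b


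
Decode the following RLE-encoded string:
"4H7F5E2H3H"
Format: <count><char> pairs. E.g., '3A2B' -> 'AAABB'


Expanding each <count><char> pair:
  4H -> 'HHHH'
  7F -> 'FFFFFFF'
  5E -> 'EEEEE'
  2H -> 'HH'
  3H -> 'HHH'

Decoded = HHHHFFFFFFFEEEEEHHHHH


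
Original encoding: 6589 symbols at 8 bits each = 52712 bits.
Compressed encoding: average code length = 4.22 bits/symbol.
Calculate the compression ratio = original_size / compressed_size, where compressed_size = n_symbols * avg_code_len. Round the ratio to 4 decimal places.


original_size = n_symbols * orig_bits = 6589 * 8 = 52712 bits
compressed_size = n_symbols * avg_code_len = 6589 * 4.22 = 27805.58 bits
ratio = original_size / compressed_size = 52712 / 27805.58 = 1.8957

Compression ratio = 1.8957


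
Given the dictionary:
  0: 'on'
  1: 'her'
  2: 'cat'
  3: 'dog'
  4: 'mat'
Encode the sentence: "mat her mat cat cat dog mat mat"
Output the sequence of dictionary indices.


Look up each word in the dictionary:
  'mat' -> 4
  'her' -> 1
  'mat' -> 4
  'cat' -> 2
  'cat' -> 2
  'dog' -> 3
  'mat' -> 4
  'mat' -> 4

Encoded: [4, 1, 4, 2, 2, 3, 4, 4]


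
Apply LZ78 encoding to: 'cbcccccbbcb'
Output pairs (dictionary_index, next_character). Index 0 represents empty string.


LZ78 encoding steps:
Dictionary: {0: ''}
Step 1: w='' (idx 0), next='c' -> output (0, 'c'), add 'c' as idx 1
Step 2: w='' (idx 0), next='b' -> output (0, 'b'), add 'b' as idx 2
Step 3: w='c' (idx 1), next='c' -> output (1, 'c'), add 'cc' as idx 3
Step 4: w='cc' (idx 3), next='c' -> output (3, 'c'), add 'ccc' as idx 4
Step 5: w='b' (idx 2), next='b' -> output (2, 'b'), add 'bb' as idx 5
Step 6: w='c' (idx 1), next='b' -> output (1, 'b'), add 'cb' as idx 6


Encoded: [(0, 'c'), (0, 'b'), (1, 'c'), (3, 'c'), (2, 'b'), (1, 'b')]


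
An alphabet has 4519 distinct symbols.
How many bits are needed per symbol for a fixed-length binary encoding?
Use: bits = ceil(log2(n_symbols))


log2(4519) = 12.1418
Bracket: 2^12 = 4096 < 4519 <= 2^13 = 8192
So ceil(log2(4519)) = 13

bits = ceil(log2(4519)) = ceil(12.1418) = 13 bits


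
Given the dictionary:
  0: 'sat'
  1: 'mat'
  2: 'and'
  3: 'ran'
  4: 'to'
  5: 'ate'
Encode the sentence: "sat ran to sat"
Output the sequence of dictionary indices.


Look up each word in the dictionary:
  'sat' -> 0
  'ran' -> 3
  'to' -> 4
  'sat' -> 0

Encoded: [0, 3, 4, 0]


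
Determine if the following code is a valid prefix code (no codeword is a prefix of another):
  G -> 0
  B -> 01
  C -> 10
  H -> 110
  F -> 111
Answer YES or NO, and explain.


Checking each pair (does one codeword prefix another?):
  G='0' vs B='01': prefix -- VIOLATION

NO -- this is NOT a valid prefix code. G (0) is a prefix of B (01).


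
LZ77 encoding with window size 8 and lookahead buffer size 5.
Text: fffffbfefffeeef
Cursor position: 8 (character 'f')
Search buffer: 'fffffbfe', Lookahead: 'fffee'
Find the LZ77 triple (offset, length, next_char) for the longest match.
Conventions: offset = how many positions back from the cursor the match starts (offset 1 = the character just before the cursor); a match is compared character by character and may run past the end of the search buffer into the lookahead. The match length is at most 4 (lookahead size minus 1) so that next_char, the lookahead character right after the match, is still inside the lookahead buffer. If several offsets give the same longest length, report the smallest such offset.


Try each offset into the search buffer:
  offset=1 (pos 7, char 'e'): match length 0
  offset=2 (pos 6, char 'f'): match length 1
  offset=3 (pos 5, char 'b'): match length 0
  offset=4 (pos 4, char 'f'): match length 1
  offset=5 (pos 3, char 'f'): match length 2
  offset=6 (pos 2, char 'f'): match length 3
  offset=7 (pos 1, char 'f'): match length 3
  offset=8 (pos 0, char 'f'): match length 3
Longest match has length 3, found at offsets 6, 7, 8; take the smallest, offset 6.
next_char = character at position 8 + 3 = 11 -> 'e'

Best match: offset=6, length=3 (matching 'fff' starting at position 2)
LZ77 triple: (6, 3, 'e')


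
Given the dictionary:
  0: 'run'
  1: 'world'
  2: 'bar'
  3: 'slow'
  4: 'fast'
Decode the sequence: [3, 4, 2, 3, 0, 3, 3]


Look up each index in the dictionary:
  3 -> 'slow'
  4 -> 'fast'
  2 -> 'bar'
  3 -> 'slow'
  0 -> 'run'
  3 -> 'slow'
  3 -> 'slow'

Decoded: "slow fast bar slow run slow slow"


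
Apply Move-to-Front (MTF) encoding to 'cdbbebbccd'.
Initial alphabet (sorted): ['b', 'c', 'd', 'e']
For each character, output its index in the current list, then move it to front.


MTF encoding:
'c': index 1 in ['b', 'c', 'd', 'e'] -> ['c', 'b', 'd', 'e']
'd': index 2 in ['c', 'b', 'd', 'e'] -> ['d', 'c', 'b', 'e']
'b': index 2 in ['d', 'c', 'b', 'e'] -> ['b', 'd', 'c', 'e']
'b': index 0 in ['b', 'd', 'c', 'e'] -> ['b', 'd', 'c', 'e']
'e': index 3 in ['b', 'd', 'c', 'e'] -> ['e', 'b', 'd', 'c']
'b': index 1 in ['e', 'b', 'd', 'c'] -> ['b', 'e', 'd', 'c']
'b': index 0 in ['b', 'e', 'd', 'c'] -> ['b', 'e', 'd', 'c']
'c': index 3 in ['b', 'e', 'd', 'c'] -> ['c', 'b', 'e', 'd']
'c': index 0 in ['c', 'b', 'e', 'd'] -> ['c', 'b', 'e', 'd']
'd': index 3 in ['c', 'b', 'e', 'd'] -> ['d', 'c', 'b', 'e']


Output: [1, 2, 2, 0, 3, 1, 0, 3, 0, 3]


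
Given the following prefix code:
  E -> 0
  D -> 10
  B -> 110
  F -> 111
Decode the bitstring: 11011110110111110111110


Decoding step by step:
Bits 110 -> B
Bits 111 -> F
Bits 10 -> D
Bits 110 -> B
Bits 111 -> F
Bits 110 -> B
Bits 111 -> F
Bits 110 -> B


Decoded message: BFDBFBFB


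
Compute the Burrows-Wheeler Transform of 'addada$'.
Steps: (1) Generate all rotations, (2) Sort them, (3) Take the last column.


Rotations (sorted):
  0: $addada -> last char: a
  1: a$addad -> last char: d
  2: ada$add -> last char: d
  3: addada$ -> last char: $
  4: da$adda -> last char: a
  5: dada$ad -> last char: d
  6: ddada$a -> last char: a


BWT = add$ada


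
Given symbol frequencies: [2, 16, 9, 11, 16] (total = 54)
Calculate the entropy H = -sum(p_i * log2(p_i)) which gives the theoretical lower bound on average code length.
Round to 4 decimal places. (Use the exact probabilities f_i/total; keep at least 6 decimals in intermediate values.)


Per-symbol terms -p_i * log2(p_i) with p_i = f_i/54:
  p = 2/54 = 0.037037: log2(p) = -4.754888, -p*log2(p) = 0.176107
  p = 16/54 = 0.296296: log2(p) = -1.754888, -p*log2(p) = 0.519967
  p = 9/54 = 0.166667: log2(p) = -2.584963, -p*log2(p) = 0.430827
  p = 11/54 = 0.203704: log2(p) = -2.295456, -p*log2(p) = 0.467593
  p = 16/54 = 0.296296: log2(p) = -1.754888, -p*log2(p) = 0.519967
H = 0.176107 + 0.519967 + 0.430827 + 0.467593 + 0.519967 = 2.114461

H = 2.1145 bits/symbol


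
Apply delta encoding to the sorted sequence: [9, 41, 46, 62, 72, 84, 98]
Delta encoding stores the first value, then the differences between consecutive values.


First value: 9
Deltas:
  41 - 9 = 32
  46 - 41 = 5
  62 - 46 = 16
  72 - 62 = 10
  84 - 72 = 12
  98 - 84 = 14


Delta encoded: [9, 32, 5, 16, 10, 12, 14]


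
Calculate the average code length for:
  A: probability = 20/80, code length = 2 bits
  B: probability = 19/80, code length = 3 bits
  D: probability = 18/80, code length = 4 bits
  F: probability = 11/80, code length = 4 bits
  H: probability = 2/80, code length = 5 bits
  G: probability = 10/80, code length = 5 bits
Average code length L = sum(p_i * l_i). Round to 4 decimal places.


Weighted contributions p_i * l_i:
  A: (20/80) * 2 = 40/80
  B: (19/80) * 3 = 57/80
  D: (18/80) * 4 = 72/80
  F: (11/80) * 4 = 44/80
  H: (2/80) * 5 = 10/80
  G: (10/80) * 5 = 50/80
Sum = (40 + 57 + 72 + 44 + 10 + 50)/80 = 273/80

L = 273/80 = 3.4125 bits/symbol


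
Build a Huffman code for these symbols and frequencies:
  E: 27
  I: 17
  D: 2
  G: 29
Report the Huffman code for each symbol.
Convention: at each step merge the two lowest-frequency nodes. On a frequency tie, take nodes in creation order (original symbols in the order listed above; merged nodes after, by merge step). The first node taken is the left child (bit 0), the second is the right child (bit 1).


Huffman tree construction:
Step 1: Merge D(2) + I(17) = 19
Step 2: Merge (D+I)(19) + E(27) = 46
Step 3: Merge G(29) + ((D+I)+E)(46) = 75
Read each symbol's code off the tree from the root (left child = 0, right child = 1).

Codes:
  E: 11 (length 2)
  I: 101 (length 3)
  D: 100 (length 3)
  G: 0 (length 1)
Average code length: 140/75 = 1.8667 bits/symbol


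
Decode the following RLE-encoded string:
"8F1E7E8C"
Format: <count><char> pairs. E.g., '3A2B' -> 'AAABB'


Expanding each <count><char> pair:
  8F -> 'FFFFFFFF'
  1E -> 'E'
  7E -> 'EEEEEEE'
  8C -> 'CCCCCCCC'

Decoded = FFFFFFFFEEEEEEEECCCCCCCC


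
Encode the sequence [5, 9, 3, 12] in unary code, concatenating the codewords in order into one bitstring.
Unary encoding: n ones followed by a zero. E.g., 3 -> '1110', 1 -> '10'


Encode each number as n ones followed by a terminating 0:
  5 -> 111110 (6 bits)
  9 -> 1111111110 (10 bits)
  3 -> 1110 (4 bits)
  12 -> 1111111111110 (13 bits)
Total length = 6 + 10 + 4 + 13 = 33 bits.

Unary([5, 9, 3, 12]) = 111110111111111011101111111111110 (33 bits)


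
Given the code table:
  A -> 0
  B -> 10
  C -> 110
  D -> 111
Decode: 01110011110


Decoding:
0 -> A
111 -> D
0 -> A
0 -> A
111 -> D
10 -> B


Result: ADAADB


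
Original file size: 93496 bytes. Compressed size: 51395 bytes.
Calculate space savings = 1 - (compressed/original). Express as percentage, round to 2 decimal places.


ratio = compressed/original = 51395/93496 = 0.549703
savings = 1 - ratio = 1 - 0.549703 = 0.450297
as a percentage: 0.450297 * 100 = 45.03%

Space savings = 1 - 51395/93496 = 45.03%


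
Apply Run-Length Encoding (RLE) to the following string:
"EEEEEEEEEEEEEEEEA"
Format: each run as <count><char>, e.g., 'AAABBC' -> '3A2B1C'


Scanning runs left to right:
  i=0: run of 'E' x 16 -> '16E'
  i=16: run of 'A' x 1 -> '1A'

RLE = 16E1A


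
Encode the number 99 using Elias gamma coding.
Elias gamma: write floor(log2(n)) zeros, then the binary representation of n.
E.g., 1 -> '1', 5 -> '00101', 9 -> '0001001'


num_bits = floor(log2(99)) + 1 = 7
leading_zeros = num_bits - 1 = 6
binary(99) = 1100011

Elias gamma(99) = '000000' + '1100011' = 0000001100011 (13 bits)


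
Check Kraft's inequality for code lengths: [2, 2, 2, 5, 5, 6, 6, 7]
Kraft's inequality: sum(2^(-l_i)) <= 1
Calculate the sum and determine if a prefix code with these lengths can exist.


Sum = 2^(-2) + 2^(-2) + 2^(-2) + 2^(-5) + 2^(-5) + 2^(-6) + 2^(-6) + 2^(-7)
    = 0.25 + 0.25 + 0.25 + 0.03125 + 0.03125 + 0.015625 + 0.015625 + 0.0078125
    = 109/128 = 0.8515625
Since 0.8515625 <= 1, Kraft's inequality IS satisfied.
A prefix code with these lengths CAN exist.

Kraft sum = 0.8515625. Satisfied.


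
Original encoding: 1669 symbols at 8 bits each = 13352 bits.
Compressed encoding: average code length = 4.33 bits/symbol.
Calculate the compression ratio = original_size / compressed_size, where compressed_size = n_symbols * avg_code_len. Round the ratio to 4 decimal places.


original_size = n_symbols * orig_bits = 1669 * 8 = 13352 bits
compressed_size = n_symbols * avg_code_len = 1669 * 4.33 = 7226.77 bits
ratio = original_size / compressed_size = 13352 / 7226.77 = 1.8476

Compression ratio = 1.8476


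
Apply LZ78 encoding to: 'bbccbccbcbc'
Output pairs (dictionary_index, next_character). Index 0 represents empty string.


LZ78 encoding steps:
Dictionary: {0: ''}
Step 1: w='' (idx 0), next='b' -> output (0, 'b'), add 'b' as idx 1
Step 2: w='b' (idx 1), next='c' -> output (1, 'c'), add 'bc' as idx 2
Step 3: w='' (idx 0), next='c' -> output (0, 'c'), add 'c' as idx 3
Step 4: w='bc' (idx 2), next='c' -> output (2, 'c'), add 'bcc' as idx 4
Step 5: w='bc' (idx 2), next='b' -> output (2, 'b'), add 'bcb' as idx 5
Step 6: w='c' (idx 3), end of input -> output (3, '')


Encoded: [(0, 'b'), (1, 'c'), (0, 'c'), (2, 'c'), (2, 'b'), (3, '')]
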